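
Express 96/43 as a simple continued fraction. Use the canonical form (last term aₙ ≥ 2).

[2; 4, 3, 3]

96 = 2*43 + 10
43 = 4*10 + 3
10 = 3*3 + 1
3 = 3*1 + 0  (stop)
So 96/43 = [2; 4, 3, 3].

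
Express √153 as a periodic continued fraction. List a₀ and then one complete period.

a₀ = ⌊√153⌋ = 12.
With m₀=0, d₀=1 and mₖ₊₁ = dₖaₖ − mₖ, dₖ₊₁ = (n − mₖ₊₁²)/dₖ, aₖ₊₁ = ⌊(a₀+mₖ₊₁)/dₖ₊₁⌋:
  k=1: m=12, d=9, a=2
  k=2: m=6, d=13, a=1
  k=3: m=7, d=8, a=2
  k=4: m=9, d=9, a=2
  k=5: m=9, d=8, a=2
  k=6: m=7, d=13, a=1
  k=7: m=6, d=9, a=2
  k=8: m=12, d=1, a=24
d=1 and a=2a₀=24 at k=8, so the next step gives (m, d) = (12, 9) again — its k=1 value — and the period has length 8.

[12; 2, 1, 2, 2, 2, 1, 2, 24]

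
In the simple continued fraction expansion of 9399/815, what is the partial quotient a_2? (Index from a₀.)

9399 = 11·815 + 434   →  a_0 = 11
815 = 1·434 + 381   →  a_1 = 1
434 = 1·381 + 53   →  a_2 = 1

1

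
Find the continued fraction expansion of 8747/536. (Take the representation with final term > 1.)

[16; 3, 7, 2, 3, 3]

8747 = 16×536 + 171
536 = 3×171 + 23
171 = 7×23 + 10
23 = 2×10 + 3
10 = 3×3 + 1
3 = 3×1 + 0  (stop)
So 8747/536 = [16; 3, 7, 2, 3, 3].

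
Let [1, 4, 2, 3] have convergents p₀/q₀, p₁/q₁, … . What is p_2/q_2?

11/9

Using pₖ = aₖpₖ₋₁ + pₖ₋₂, qₖ = aₖqₖ₋₁ + qₖ₋₂ (with p₋₁=1, p₋₂=0, q₋₁=0, q₋₂=1):
  k=0: a=1, p=1, q=1
  k=1: a=4, p=5, q=4
  k=2: a=2, p=11, q=9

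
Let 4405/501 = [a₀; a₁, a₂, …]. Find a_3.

1

4405 = 8·501 + 397   →  a_0 = 8
501 = 1·397 + 104   →  a_1 = 1
397 = 3·104 + 85   →  a_2 = 3
104 = 1·85 + 19   →  a_3 = 1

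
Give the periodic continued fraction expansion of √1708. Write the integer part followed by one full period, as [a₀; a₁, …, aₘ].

[41; 3, 20, 3, 82]

a₀ = ⌊√1708⌋ = 41.
With m₀=0, d₀=1 and mₖ₊₁ = dₖaₖ − mₖ, dₖ₊₁ = (n − mₖ₊₁²)/dₖ, aₖ₊₁ = ⌊(a₀+mₖ₊₁)/dₖ₊₁⌋:
  k=1: m=41, d=27, a=3
  k=2: m=40, d=4, a=20
  k=3: m=40, d=27, a=3
  k=4: m=41, d=1, a=82
d=1 and a=2a₀=82 at k=4, so the next step gives (m, d) = (41, 27) again — its k=1 value — and the period has length 4.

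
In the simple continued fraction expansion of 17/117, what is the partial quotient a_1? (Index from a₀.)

6

17 = 0·117 + 17   →  a_0 = 0
117 = 6·17 + 15   →  a_1 = 6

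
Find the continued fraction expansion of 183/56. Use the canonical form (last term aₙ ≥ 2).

[3; 3, 1, 2, 1, 3]

183 = 3*56 + 15
56 = 3*15 + 11
15 = 1*11 + 4
11 = 2*4 + 3
4 = 1*3 + 1
3 = 3*1 + 0  (stop)
So 183/56 = [3; 3, 1, 2, 1, 3].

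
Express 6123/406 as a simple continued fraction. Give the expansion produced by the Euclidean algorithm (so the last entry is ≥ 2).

6123 = 15·406 + 33
406 = 12·33 + 10
33 = 3·10 + 3
10 = 3·3 + 1
3 = 3·1 + 0  (stop)
So 6123/406 = [15; 12, 3, 3, 3].

[15; 12, 3, 3, 3]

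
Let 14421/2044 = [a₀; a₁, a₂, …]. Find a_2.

11

14421 = 7·2044 + 113   →  a_0 = 7
2044 = 18·113 + 10   →  a_1 = 18
113 = 11·10 + 3   →  a_2 = 11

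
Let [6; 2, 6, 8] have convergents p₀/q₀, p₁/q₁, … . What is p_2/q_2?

84/13

Using pₖ = aₖpₖ₋₁ + pₖ₋₂, qₖ = aₖqₖ₋₁ + qₖ₋₂ (with p₋₁=1, p₋₂=0, q₋₁=0, q₋₂=1):
  k=0: a=6, p=6, q=1
  k=1: a=2, p=13, q=2
  k=2: a=6, p=84, q=13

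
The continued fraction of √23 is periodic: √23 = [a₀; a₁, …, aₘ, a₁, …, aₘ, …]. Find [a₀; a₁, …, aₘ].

a₀ = ⌊√23⌋ = 4.
With m₀=0, d₀=1 and mₖ₊₁ = dₖaₖ − mₖ, dₖ₊₁ = (n − mₖ₊₁²)/dₖ, aₖ₊₁ = ⌊(a₀+mₖ₊₁)/dₖ₊₁⌋:
  k=1: m=4, d=7, a=1
  k=2: m=3, d=2, a=3
  k=3: m=3, d=7, a=1
  k=4: m=4, d=1, a=8
d=1 and a=2a₀=8 at k=4, so the next step gives (m, d) = (4, 7) again — its k=1 value — and the period has length 4.

[4; 1, 3, 1, 8]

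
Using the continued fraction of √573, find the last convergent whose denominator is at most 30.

383/16

√573 = [23; 1, 14, 1, 46, …] (period length 4).
Convergents:
  p_0/q_0 = 23/1
  p_1/q_1 = 24/1
  p_2/q_2 = 359/15
  p_3/q_3 = 383/16
  p_4/q_4 = 17977/751
q_3 = 16 ≤ 30 < 751 = q_4, so the answer is 383/16.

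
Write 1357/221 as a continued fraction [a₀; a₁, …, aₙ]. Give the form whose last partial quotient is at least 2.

[6; 7, 7, 1, 3]

1357 = 6·221 + 31
221 = 7·31 + 4
31 = 7·4 + 3
4 = 1·3 + 1
3 = 3·1 + 0  (stop)
So 1357/221 = [6; 7, 7, 1, 3].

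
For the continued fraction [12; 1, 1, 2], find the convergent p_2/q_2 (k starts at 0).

Using pₖ = aₖpₖ₋₁ + pₖ₋₂, qₖ = aₖqₖ₋₁ + qₖ₋₂ (with p₋₁=1, p₋₂=0, q₋₁=0, q₋₂=1):
  k=0: a=12, p=12, q=1
  k=1: a=1, p=13, q=1
  k=2: a=1, p=25, q=2

25/2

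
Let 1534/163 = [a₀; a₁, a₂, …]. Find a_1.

1534 = 9·163 + 67   →  a_0 = 9
163 = 2·67 + 29   →  a_1 = 2

2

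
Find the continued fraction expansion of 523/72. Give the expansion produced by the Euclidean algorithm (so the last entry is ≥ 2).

[7; 3, 1, 3, 1, 3]

523 = 7*72 + 19
72 = 3*19 + 15
19 = 1*15 + 4
15 = 3*4 + 3
4 = 1*3 + 1
3 = 3*1 + 0  (stop)
So 523/72 = [7; 3, 1, 3, 1, 3].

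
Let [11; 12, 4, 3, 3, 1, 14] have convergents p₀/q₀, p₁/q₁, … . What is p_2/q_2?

Using pₖ = aₖpₖ₋₁ + pₖ₋₂, qₖ = aₖqₖ₋₁ + qₖ₋₂ (with p₋₁=1, p₋₂=0, q₋₁=0, q₋₂=1):
  k=0: a=11, p=11, q=1
  k=1: a=12, p=133, q=12
  k=2: a=4, p=543, q=49

543/49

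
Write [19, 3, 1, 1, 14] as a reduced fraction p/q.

Fold from the inside: start with 14/1.
  1 + 1/14 = 15/14
  1 + 14/15 = 29/15
  3 + 15/29 = 102/29
  19 + 29/102 = 1967/102

1967/102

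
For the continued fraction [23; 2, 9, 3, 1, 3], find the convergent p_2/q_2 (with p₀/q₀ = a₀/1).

446/19

Using pₖ = aₖpₖ₋₁ + pₖ₋₂, qₖ = aₖqₖ₋₁ + qₖ₋₂ (with p₋₁=1, p₋₂=0, q₋₁=0, q₋₂=1):
  k=0: a=23, p=23, q=1
  k=1: a=2, p=47, q=2
  k=2: a=9, p=446, q=19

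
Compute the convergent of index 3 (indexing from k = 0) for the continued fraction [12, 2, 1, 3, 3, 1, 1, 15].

136/11

Using pₖ = aₖpₖ₋₁ + pₖ₋₂, qₖ = aₖqₖ₋₁ + qₖ₋₂ (with p₋₁=1, p₋₂=0, q₋₁=0, q₋₂=1):
  k=0: a=12, p=12, q=1
  k=1: a=2, p=25, q=2
  k=2: a=1, p=37, q=3
  k=3: a=3, p=136, q=11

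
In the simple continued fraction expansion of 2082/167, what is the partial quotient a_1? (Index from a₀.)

2

2082 = 12·167 + 78   →  a_0 = 12
167 = 2·78 + 11   →  a_1 = 2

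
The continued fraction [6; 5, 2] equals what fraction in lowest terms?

68/11

Using pₖ = aₖpₖ₋₁ + pₖ₋₂ and qₖ = aₖqₖ₋₁ + qₖ₋₂:
  k=0: a=6, p=6, q=1
  k=1: a=5, p=31, q=5
  k=2: a=2, p=68, q=11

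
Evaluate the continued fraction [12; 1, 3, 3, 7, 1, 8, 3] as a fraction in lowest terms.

Fold from the inside: start with 3/1.
  8 + 1/3 = 25/3
  1 + 3/25 = 28/25
  7 + 25/28 = 221/28
  3 + 28/221 = 691/221
  3 + 221/691 = 2294/691
  1 + 691/2294 = 2985/2294
  12 + 2294/2985 = 38114/2985

38114/2985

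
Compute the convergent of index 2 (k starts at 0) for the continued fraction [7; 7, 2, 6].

Using pₖ = aₖpₖ₋₁ + pₖ₋₂, qₖ = aₖqₖ₋₁ + qₖ₋₂ (with p₋₁=1, p₋₂=0, q₋₁=0, q₋₂=1):
  k=0: a=7, p=7, q=1
  k=1: a=7, p=50, q=7
  k=2: a=2, p=107, q=15

107/15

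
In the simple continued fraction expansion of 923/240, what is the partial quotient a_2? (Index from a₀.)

5

923 = 3·240 + 203   →  a_0 = 3
240 = 1·203 + 37   →  a_1 = 1
203 = 5·37 + 18   →  a_2 = 5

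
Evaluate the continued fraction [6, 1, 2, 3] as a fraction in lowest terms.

67/10

Fold from the inside: start with 3/1.
  2 + 1/3 = 7/3
  1 + 3/7 = 10/7
  6 + 7/10 = 67/10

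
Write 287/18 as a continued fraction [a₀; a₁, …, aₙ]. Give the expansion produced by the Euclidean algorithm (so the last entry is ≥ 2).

[15; 1, 17]

287 = 15·18 + 17
18 = 1·17 + 1
17 = 17·1 + 0  (stop)
So 287/18 = [15; 1, 17].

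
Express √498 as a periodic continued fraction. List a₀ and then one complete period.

a₀ = ⌊√498⌋ = 22.
With m₀=0, d₀=1 and mₖ₊₁ = dₖaₖ − mₖ, dₖ₊₁ = (n − mₖ₊₁²)/dₖ, aₖ₊₁ = ⌊(a₀+mₖ₊₁)/dₖ₊₁⌋:
  k=1: m=22, d=14, a=3
  k=2: m=20, d=7, a=6
  k=3: m=22, d=2, a=22
  k=4: m=22, d=7, a=6
  k=5: m=20, d=14, a=3
  k=6: m=22, d=1, a=44
d=1 and a=2a₀=44 at k=6, so the next step gives (m, d) = (22, 14) again — its k=1 value — and the period has length 6.

[22; 3, 6, 22, 6, 3, 44]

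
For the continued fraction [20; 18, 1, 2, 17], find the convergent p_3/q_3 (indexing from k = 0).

1123/56

Using pₖ = aₖpₖ₋₁ + pₖ₋₂, qₖ = aₖqₖ₋₁ + qₖ₋₂ (with p₋₁=1, p₋₂=0, q₋₁=0, q₋₂=1):
  k=0: a=20, p=20, q=1
  k=1: a=18, p=361, q=18
  k=2: a=1, p=381, q=19
  k=3: a=2, p=1123, q=56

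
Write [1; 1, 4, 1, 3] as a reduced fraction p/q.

Using pₖ = aₖpₖ₋₁ + pₖ₋₂ and qₖ = aₖqₖ₋₁ + qₖ₋₂:
  k=0: a=1, p=1, q=1
  k=1: a=1, p=2, q=1
  k=2: a=4, p=9, q=5
  k=3: a=1, p=11, q=6
  k=4: a=3, p=42, q=23

42/23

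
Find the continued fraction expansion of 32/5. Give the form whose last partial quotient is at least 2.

[6; 2, 2]

32 = 6·5 + 2
5 = 2·2 + 1
2 = 2·1 + 0  (stop)
So 32/5 = [6; 2, 2].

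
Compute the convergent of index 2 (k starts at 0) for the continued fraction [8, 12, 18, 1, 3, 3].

1754/217

Using pₖ = aₖpₖ₋₁ + pₖ₋₂, qₖ = aₖqₖ₋₁ + qₖ₋₂ (with p₋₁=1, p₋₂=0, q₋₁=0, q₋₂=1):
  k=0: a=8, p=8, q=1
  k=1: a=12, p=97, q=12
  k=2: a=18, p=1754, q=217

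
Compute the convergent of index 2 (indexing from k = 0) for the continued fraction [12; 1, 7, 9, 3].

103/8

Using pₖ = aₖpₖ₋₁ + pₖ₋₂, qₖ = aₖqₖ₋₁ + qₖ₋₂ (with p₋₁=1, p₋₂=0, q₋₁=0, q₋₂=1):
  k=0: a=12, p=12, q=1
  k=1: a=1, p=13, q=1
  k=2: a=7, p=103, q=8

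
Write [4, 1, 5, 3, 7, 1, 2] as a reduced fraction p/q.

Fold from the inside: start with 2/1.
  1 + 1/2 = 3/2
  7 + 2/3 = 23/3
  3 + 3/23 = 72/23
  5 + 23/72 = 383/72
  1 + 72/383 = 455/383
  4 + 383/455 = 2203/455

2203/455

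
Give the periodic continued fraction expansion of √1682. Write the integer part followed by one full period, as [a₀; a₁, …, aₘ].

[41; 82]

a₀ = ⌊√1682⌋ = 41.
With m₀=0, d₀=1 and mₖ₊₁ = dₖaₖ − mₖ, dₖ₊₁ = (n − mₖ₊₁²)/dₖ, aₖ₊₁ = ⌊(a₀+mₖ₊₁)/dₖ₊₁⌋:
  k=1: m=41, d=1, a=82
d=1 and a=2a₀=82 at k=1, so the next step gives (m, d) = (41, 1) again — its k=1 value — and the period has length 1.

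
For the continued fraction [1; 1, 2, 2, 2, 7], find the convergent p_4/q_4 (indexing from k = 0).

29/17

Using pₖ = aₖpₖ₋₁ + pₖ₋₂, qₖ = aₖqₖ₋₁ + qₖ₋₂ (with p₋₁=1, p₋₂=0, q₋₁=0, q₋₂=1):
  k=0: a=1, p=1, q=1
  k=1: a=1, p=2, q=1
  k=2: a=2, p=5, q=3
  k=3: a=2, p=12, q=7
  k=4: a=2, p=29, q=17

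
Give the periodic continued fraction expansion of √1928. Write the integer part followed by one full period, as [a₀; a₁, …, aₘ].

[43; 1, 9, 1, 86]

a₀ = ⌊√1928⌋ = 43.
With m₀=0, d₀=1 and mₖ₊₁ = dₖaₖ − mₖ, dₖ₊₁ = (n − mₖ₊₁²)/dₖ, aₖ₊₁ = ⌊(a₀+mₖ₊₁)/dₖ₊₁⌋:
  k=1: m=43, d=79, a=1
  k=2: m=36, d=8, a=9
  k=3: m=36, d=79, a=1
  k=4: m=43, d=1, a=86
d=1 and a=2a₀=86 at k=4, so the next step gives (m, d) = (43, 79) again — its k=1 value — and the period has length 4.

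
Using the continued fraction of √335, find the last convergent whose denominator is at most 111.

604/33

√335 = [18; 3, 3, 3, 36, …] (period length 4).
Convergents:
  p_0/q_0 = 18/1
  p_1/q_1 = 55/3
  p_2/q_2 = 183/10
  p_3/q_3 = 604/33
  p_4/q_4 = 21927/1198
q_3 = 33 ≤ 111 < 1198 = q_4, so the answer is 604/33.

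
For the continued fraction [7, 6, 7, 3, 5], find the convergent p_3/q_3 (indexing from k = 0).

967/135

Using pₖ = aₖpₖ₋₁ + pₖ₋₂, qₖ = aₖqₖ₋₁ + qₖ₋₂ (with p₋₁=1, p₋₂=0, q₋₁=0, q₋₂=1):
  k=0: a=7, p=7, q=1
  k=1: a=6, p=43, q=6
  k=2: a=7, p=308, q=43
  k=3: a=3, p=967, q=135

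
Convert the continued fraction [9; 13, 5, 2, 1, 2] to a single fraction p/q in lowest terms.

5146/567

Fold from the inside: start with 2/1.
  1 + 1/2 = 3/2
  2 + 2/3 = 8/3
  5 + 3/8 = 43/8
  13 + 8/43 = 567/43
  9 + 43/567 = 5146/567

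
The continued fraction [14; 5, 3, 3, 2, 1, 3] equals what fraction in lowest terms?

Using pₖ = aₖpₖ₋₁ + pₖ₋₂ and qₖ = aₖqₖ₋₁ + qₖ₋₂:
  k=0: a=14, p=14, q=1
  k=1: a=5, p=71, q=5
  k=2: a=3, p=227, q=16
  k=3: a=3, p=752, q=53
  k=4: a=2, p=1731, q=122
  k=5: a=1, p=2483, q=175
  k=6: a=3, p=9180, q=647

9180/647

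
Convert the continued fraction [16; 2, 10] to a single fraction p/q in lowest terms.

346/21

Fold from the inside: start with 10/1.
  2 + 1/10 = 21/10
  16 + 10/21 = 346/21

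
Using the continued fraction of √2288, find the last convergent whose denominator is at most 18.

287/6

√2288 = [47; 1, 4, 1, 94, …] (period length 4).
Convergents:
  p_0/q_0 = 47/1
  p_1/q_1 = 48/1
  p_2/q_2 = 239/5
  p_3/q_3 = 287/6
  p_4/q_4 = 27217/569
q_3 = 6 ≤ 18 < 569 = q_4, so the answer is 287/6.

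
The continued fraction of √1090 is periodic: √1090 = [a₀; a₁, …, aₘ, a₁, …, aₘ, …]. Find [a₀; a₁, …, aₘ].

[33; 66]

a₀ = ⌊√1090⌋ = 33.
With m₀=0, d₀=1 and mₖ₊₁ = dₖaₖ − mₖ, dₖ₊₁ = (n − mₖ₊₁²)/dₖ, aₖ₊₁ = ⌊(a₀+mₖ₊₁)/dₖ₊₁⌋:
  k=1: m=33, d=1, a=66
d=1 and a=2a₀=66 at k=1, so the next step gives (m, d) = (33, 1) again — its k=1 value — and the period has length 1.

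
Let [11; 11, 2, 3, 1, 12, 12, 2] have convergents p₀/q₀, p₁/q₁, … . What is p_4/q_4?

Using pₖ = aₖpₖ₋₁ + pₖ₋₂, qₖ = aₖqₖ₋₁ + qₖ₋₂ (with p₋₁=1, p₋₂=0, q₋₁=0, q₋₂=1):
  k=0: a=11, p=11, q=1
  k=1: a=11, p=122, q=11
  k=2: a=2, p=255, q=23
  k=3: a=3, p=887, q=80
  k=4: a=1, p=1142, q=103

1142/103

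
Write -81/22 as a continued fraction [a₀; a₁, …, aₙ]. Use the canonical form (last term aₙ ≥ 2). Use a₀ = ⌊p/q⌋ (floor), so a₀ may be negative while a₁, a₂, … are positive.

[-4; 3, 7]

-81 = -4×22 + 7
22 = 3×7 + 1
7 = 7×1 + 0  (stop)
So -81/22 = [-4; 3, 7].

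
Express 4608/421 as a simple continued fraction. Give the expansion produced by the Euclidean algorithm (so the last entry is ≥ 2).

4608 = 10·421 + 398
421 = 1·398 + 23
398 = 17·23 + 7
23 = 3·7 + 2
7 = 3·2 + 1
2 = 2·1 + 0  (stop)
So 4608/421 = [10; 1, 17, 3, 3, 2].

[10; 1, 17, 3, 3, 2]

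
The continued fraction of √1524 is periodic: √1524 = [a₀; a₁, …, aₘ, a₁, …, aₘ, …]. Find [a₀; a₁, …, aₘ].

a₀ = ⌊√1524⌋ = 39.
With m₀=0, d₀=1 and mₖ₊₁ = dₖaₖ − mₖ, dₖ₊₁ = (n − mₖ₊₁²)/dₖ, aₖ₊₁ = ⌊(a₀+mₖ₊₁)/dₖ₊₁⌋:
  k=1: m=39, d=3, a=26
  k=2: m=39, d=1, a=78
d=1 and a=2a₀=78 at k=2, so the next step gives (m, d) = (39, 3) again — its k=1 value — and the period has length 2.

[39; 26, 78]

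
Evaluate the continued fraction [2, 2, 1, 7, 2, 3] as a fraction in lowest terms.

Fold from the inside: start with 3/1.
  2 + 1/3 = 7/3
  7 + 3/7 = 52/7
  1 + 7/52 = 59/52
  2 + 52/59 = 170/59
  2 + 59/170 = 399/170

399/170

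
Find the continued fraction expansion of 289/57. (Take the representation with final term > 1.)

289 = 5×57 + 4
57 = 14×4 + 1
4 = 4×1 + 0  (stop)
So 289/57 = [5; 14, 4].

[5; 14, 4]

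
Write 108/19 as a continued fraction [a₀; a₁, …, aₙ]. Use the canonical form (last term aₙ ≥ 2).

108 = 5×19 + 13
19 = 1×13 + 6
13 = 2×6 + 1
6 = 6×1 + 0  (stop)
So 108/19 = [5; 1, 2, 6].

[5; 1, 2, 6]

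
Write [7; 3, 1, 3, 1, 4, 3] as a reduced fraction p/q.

2121/292

Fold from the inside: start with 3/1.
  4 + 1/3 = 13/3
  1 + 3/13 = 16/13
  3 + 13/16 = 61/16
  1 + 16/61 = 77/61
  3 + 61/77 = 292/77
  7 + 77/292 = 2121/292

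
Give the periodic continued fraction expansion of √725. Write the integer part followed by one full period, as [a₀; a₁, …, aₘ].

a₀ = ⌊√725⌋ = 26.
With m₀=0, d₀=1 and mₖ₊₁ = dₖaₖ − mₖ, dₖ₊₁ = (n − mₖ₊₁²)/dₖ, aₖ₊₁ = ⌊(a₀+mₖ₊₁)/dₖ₊₁⌋:
  k=1: m=26, d=49, a=1
  k=2: m=23, d=4, a=12
  k=3: m=25, d=25, a=2
  k=4: m=25, d=4, a=12
  k=5: m=23, d=49, a=1
  k=6: m=26, d=1, a=52
d=1 and a=2a₀=52 at k=6, so the next step gives (m, d) = (26, 49) again — its k=1 value — and the period has length 6.

[26; 1, 12, 2, 12, 1, 52]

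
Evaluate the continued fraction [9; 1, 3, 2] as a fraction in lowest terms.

88/9

Fold from the inside: start with 2/1.
  3 + 1/2 = 7/2
  1 + 2/7 = 9/7
  9 + 7/9 = 88/9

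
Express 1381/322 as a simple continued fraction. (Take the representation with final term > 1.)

1381 = 4*322 + 93
322 = 3*93 + 43
93 = 2*43 + 7
43 = 6*7 + 1
7 = 7*1 + 0  (stop)
So 1381/322 = [4; 3, 2, 6, 7].

[4; 3, 2, 6, 7]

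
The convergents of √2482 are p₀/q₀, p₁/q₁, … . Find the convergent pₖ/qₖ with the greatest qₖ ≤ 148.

3039/61

√2482 = [49; 1, 4, 1, 1, 4, 1, 98, …] (period length 7).
Convergents:
  p_0/q_0 = 49/1
  p_1/q_1 = 50/1
  p_2/q_2 = 249/5
  p_3/q_3 = 299/6
  p_4/q_4 = 548/11
  p_5/q_5 = 2491/50
  p_6/q_6 = 3039/61
  p_7/q_7 = 300313/6028
q_6 = 61 ≤ 148 < 6028 = q_7, so the answer is 3039/61.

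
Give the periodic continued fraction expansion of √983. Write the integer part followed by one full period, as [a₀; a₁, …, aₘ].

[31; 2, 1, 5, 31, 5, 1, 2, 62]

a₀ = ⌊√983⌋ = 31.
With m₀=0, d₀=1 and mₖ₊₁ = dₖaₖ − mₖ, dₖ₊₁ = (n − mₖ₊₁²)/dₖ, aₖ₊₁ = ⌊(a₀+mₖ₊₁)/dₖ₊₁⌋:
  k=1: m=31, d=22, a=2
  k=2: m=13, d=37, a=1
  k=3: m=24, d=11, a=5
  k=4: m=31, d=2, a=31
  k=5: m=31, d=11, a=5
  k=6: m=24, d=37, a=1
  k=7: m=13, d=22, a=2
  k=8: m=31, d=1, a=62
d=1 and a=2a₀=62 at k=8, so the next step gives (m, d) = (31, 22) again — its k=1 value — and the period has length 8.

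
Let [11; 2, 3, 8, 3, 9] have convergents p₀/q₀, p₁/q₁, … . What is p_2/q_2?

80/7

Using pₖ = aₖpₖ₋₁ + pₖ₋₂, qₖ = aₖqₖ₋₁ + qₖ₋₂ (with p₋₁=1, p₋₂=0, q₋₁=0, q₋₂=1):
  k=0: a=11, p=11, q=1
  k=1: a=2, p=23, q=2
  k=2: a=3, p=80, q=7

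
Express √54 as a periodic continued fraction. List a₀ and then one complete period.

a₀ = ⌊√54⌋ = 7.
With m₀=0, d₀=1 and mₖ₊₁ = dₖaₖ − mₖ, dₖ₊₁ = (n − mₖ₊₁²)/dₖ, aₖ₊₁ = ⌊(a₀+mₖ₊₁)/dₖ₊₁⌋:
  k=1: m=7, d=5, a=2
  k=2: m=3, d=9, a=1
  k=3: m=6, d=2, a=6
  k=4: m=6, d=9, a=1
  k=5: m=3, d=5, a=2
  k=6: m=7, d=1, a=14
d=1 and a=2a₀=14 at k=6, so the next step gives (m, d) = (7, 5) again — its k=1 value — and the period has length 6.

[7; 2, 1, 6, 1, 2, 14]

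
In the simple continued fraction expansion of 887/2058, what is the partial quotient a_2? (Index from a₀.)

3

887 = 0·2058 + 887   →  a_0 = 0
2058 = 2·887 + 284   →  a_1 = 2
887 = 3·284 + 35   →  a_2 = 3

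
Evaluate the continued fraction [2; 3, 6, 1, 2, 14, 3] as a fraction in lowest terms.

Fold from the inside: start with 3/1.
  14 + 1/3 = 43/3
  2 + 3/43 = 89/43
  1 + 43/89 = 132/89
  6 + 89/132 = 881/132
  3 + 132/881 = 2775/881
  2 + 881/2775 = 6431/2775

6431/2775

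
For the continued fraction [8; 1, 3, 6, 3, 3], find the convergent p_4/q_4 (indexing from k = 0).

Using pₖ = aₖpₖ₋₁ + pₖ₋₂, qₖ = aₖqₖ₋₁ + qₖ₋₂ (with p₋₁=1, p₋₂=0, q₋₁=0, q₋₂=1):
  k=0: a=8, p=8, q=1
  k=1: a=1, p=9, q=1
  k=2: a=3, p=35, q=4
  k=3: a=6, p=219, q=25
  k=4: a=3, p=692, q=79

692/79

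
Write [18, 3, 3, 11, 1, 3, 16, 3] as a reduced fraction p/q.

438982/23987

Fold from the inside: start with 3/1.
  16 + 1/3 = 49/3
  3 + 3/49 = 150/49
  1 + 49/150 = 199/150
  11 + 150/199 = 2339/199
  3 + 199/2339 = 7216/2339
  3 + 2339/7216 = 23987/7216
  18 + 7216/23987 = 438982/23987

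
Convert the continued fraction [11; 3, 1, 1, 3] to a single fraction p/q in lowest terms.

282/25

Fold from the inside: start with 3/1.
  1 + 1/3 = 4/3
  1 + 3/4 = 7/4
  3 + 4/7 = 25/7
  11 + 7/25 = 282/25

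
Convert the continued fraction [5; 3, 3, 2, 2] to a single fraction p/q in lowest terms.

Using pₖ = aₖpₖ₋₁ + pₖ₋₂ and qₖ = aₖqₖ₋₁ + qₖ₋₂:
  k=0: a=5, p=5, q=1
  k=1: a=3, p=16, q=3
  k=2: a=3, p=53, q=10
  k=3: a=2, p=122, q=23
  k=4: a=2, p=297, q=56

297/56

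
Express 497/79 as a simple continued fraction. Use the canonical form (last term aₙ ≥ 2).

[6; 3, 2, 3, 3]

497 = 6×79 + 23
79 = 3×23 + 10
23 = 2×10 + 3
10 = 3×3 + 1
3 = 3×1 + 0  (stop)
So 497/79 = [6; 3, 2, 3, 3].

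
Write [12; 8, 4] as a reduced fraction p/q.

Fold from the inside: start with 4/1.
  8 + 1/4 = 33/4
  12 + 4/33 = 400/33

400/33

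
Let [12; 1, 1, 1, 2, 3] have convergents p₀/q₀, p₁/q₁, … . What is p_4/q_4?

Using pₖ = aₖpₖ₋₁ + pₖ₋₂, qₖ = aₖqₖ₋₁ + qₖ₋₂ (with p₋₁=1, p₋₂=0, q₋₁=0, q₋₂=1):
  k=0: a=12, p=12, q=1
  k=1: a=1, p=13, q=1
  k=2: a=1, p=25, q=2
  k=3: a=1, p=38, q=3
  k=4: a=2, p=101, q=8

101/8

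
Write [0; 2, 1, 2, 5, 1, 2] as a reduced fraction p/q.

Using pₖ = aₖpₖ₋₁ + pₖ₋₂ and qₖ = aₖqₖ₋₁ + qₖ₋₂:
  k=0: a=0, p=0, q=1
  k=1: a=2, p=1, q=2
  k=2: a=1, p=1, q=3
  k=3: a=2, p=3, q=8
  k=4: a=5, p=16, q=43
  k=5: a=1, p=19, q=51
  k=6: a=2, p=54, q=145

54/145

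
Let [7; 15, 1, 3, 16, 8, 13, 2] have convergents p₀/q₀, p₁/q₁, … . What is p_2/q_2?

Using pₖ = aₖpₖ₋₁ + pₖ₋₂, qₖ = aₖqₖ₋₁ + qₖ₋₂ (with p₋₁=1, p₋₂=0, q₋₁=0, q₋₂=1):
  k=0: a=7, p=7, q=1
  k=1: a=15, p=106, q=15
  k=2: a=1, p=113, q=16

113/16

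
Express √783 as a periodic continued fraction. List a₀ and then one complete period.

[27; 1, 54]

a₀ = ⌊√783⌋ = 27.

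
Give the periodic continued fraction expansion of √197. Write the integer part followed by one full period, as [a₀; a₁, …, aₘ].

a₀ = ⌊√197⌋ = 14.
With m₀=0, d₀=1 and mₖ₊₁ = dₖaₖ − mₖ, dₖ₊₁ = (n − mₖ₊₁²)/dₖ, aₖ₊₁ = ⌊(a₀+mₖ₊₁)/dₖ₊₁⌋:
  k=1: m=14, d=1, a=28
d=1 and a=2a₀=28 at k=1, so the next step gives (m, d) = (14, 1) again — its k=1 value — and the period has length 1.

[14; 28]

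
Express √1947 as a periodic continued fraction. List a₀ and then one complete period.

a₀ = ⌊√1947⌋ = 44.

[44; 8, 88]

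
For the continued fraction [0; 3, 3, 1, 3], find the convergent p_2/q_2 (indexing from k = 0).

Using pₖ = aₖpₖ₋₁ + pₖ₋₂, qₖ = aₖqₖ₋₁ + qₖ₋₂ (with p₋₁=1, p₋₂=0, q₋₁=0, q₋₂=1):
  k=0: a=0, p=0, q=1
  k=1: a=3, p=1, q=3
  k=2: a=3, p=3, q=10

3/10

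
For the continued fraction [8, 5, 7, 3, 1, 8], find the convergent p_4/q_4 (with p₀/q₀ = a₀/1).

1221/149

Using pₖ = aₖpₖ₋₁ + pₖ₋₂, qₖ = aₖqₖ₋₁ + qₖ₋₂ (with p₋₁=1, p₋₂=0, q₋₁=0, q₋₂=1):
  k=0: a=8, p=8, q=1
  k=1: a=5, p=41, q=5
  k=2: a=7, p=295, q=36
  k=3: a=3, p=926, q=113
  k=4: a=1, p=1221, q=149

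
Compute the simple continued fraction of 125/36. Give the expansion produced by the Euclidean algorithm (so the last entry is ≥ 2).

[3; 2, 8, 2]

125 = 3×36 + 17
36 = 2×17 + 2
17 = 8×2 + 1
2 = 2×1 + 0  (stop)
So 125/36 = [3; 2, 8, 2].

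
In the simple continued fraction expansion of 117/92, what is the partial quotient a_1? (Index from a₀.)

117 = 1·92 + 25   →  a_0 = 1
92 = 3·25 + 17   →  a_1 = 3

3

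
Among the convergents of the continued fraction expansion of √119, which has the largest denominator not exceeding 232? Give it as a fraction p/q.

√119 = [10; 1, 9, 1, 20, …] (period length 4).
Convergents:
  p_0/q_0 = 10/1
  p_1/q_1 = 11/1
  p_2/q_2 = 109/10
  p_3/q_3 = 120/11
  p_4/q_4 = 2509/230
  p_5/q_5 = 2629/241
q_4 = 230 ≤ 232 < 241 = q_5, so the answer is 2509/230.

2509/230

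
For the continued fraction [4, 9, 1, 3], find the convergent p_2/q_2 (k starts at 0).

Using pₖ = aₖpₖ₋₁ + pₖ₋₂, qₖ = aₖqₖ₋₁ + qₖ₋₂ (with p₋₁=1, p₋₂=0, q₋₁=0, q₋₂=1):
  k=0: a=4, p=4, q=1
  k=1: a=9, p=37, q=9
  k=2: a=1, p=41, q=10

41/10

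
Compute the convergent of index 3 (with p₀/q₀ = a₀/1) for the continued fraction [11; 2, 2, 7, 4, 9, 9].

422/37

Using pₖ = aₖpₖ₋₁ + pₖ₋₂, qₖ = aₖqₖ₋₁ + qₖ₋₂ (with p₋₁=1, p₋₂=0, q₋₁=0, q₋₂=1):
  k=0: a=11, p=11, q=1
  k=1: a=2, p=23, q=2
  k=2: a=2, p=57, q=5
  k=3: a=7, p=422, q=37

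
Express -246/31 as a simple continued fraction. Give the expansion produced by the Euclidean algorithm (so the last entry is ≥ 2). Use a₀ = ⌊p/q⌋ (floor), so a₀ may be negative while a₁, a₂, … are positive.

[-8; 15, 2]

-246 = -8×31 + 2
31 = 15×2 + 1
2 = 2×1 + 0  (stop)
So -246/31 = [-8; 15, 2].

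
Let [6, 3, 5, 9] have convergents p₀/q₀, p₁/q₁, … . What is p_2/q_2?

101/16

Using pₖ = aₖpₖ₋₁ + pₖ₋₂, qₖ = aₖqₖ₋₁ + qₖ₋₂ (with p₋₁=1, p₋₂=0, q₋₁=0, q₋₂=1):
  k=0: a=6, p=6, q=1
  k=1: a=3, p=19, q=3
  k=2: a=5, p=101, q=16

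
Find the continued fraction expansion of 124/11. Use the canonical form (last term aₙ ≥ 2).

[11; 3, 1, 2]

124 = 11×11 + 3
11 = 3×3 + 2
3 = 1×2 + 1
2 = 2×1 + 0  (stop)
So 124/11 = [11; 3, 1, 2].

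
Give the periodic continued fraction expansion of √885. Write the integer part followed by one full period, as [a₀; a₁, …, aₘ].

[29; 1, 2, 1, 58]

a₀ = ⌊√885⌋ = 29.
With m₀=0, d₀=1 and mₖ₊₁ = dₖaₖ − mₖ, dₖ₊₁ = (n − mₖ₊₁²)/dₖ, aₖ₊₁ = ⌊(a₀+mₖ₊₁)/dₖ₊₁⌋:
  k=1: m=29, d=44, a=1
  k=2: m=15, d=15, a=2
  k=3: m=15, d=44, a=1
  k=4: m=29, d=1, a=58
d=1 and a=2a₀=58 at k=4, so the next step gives (m, d) = (29, 44) again — its k=1 value — and the period has length 4.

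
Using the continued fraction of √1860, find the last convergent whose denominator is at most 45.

1682/39

√1860 = [43; 7, 1, 4, 1, 7, 86, …] (period length 6).
Convergents:
  p_0/q_0 = 43/1
  p_1/q_1 = 302/7
  p_2/q_2 = 345/8
  p_3/q_3 = 1682/39
  p_4/q_4 = 2027/47
q_3 = 39 ≤ 45 < 47 = q_4, so the answer is 1682/39.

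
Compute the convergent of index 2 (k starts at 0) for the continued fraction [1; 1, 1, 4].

Using pₖ = aₖpₖ₋₁ + pₖ₋₂, qₖ = aₖqₖ₋₁ + qₖ₋₂ (with p₋₁=1, p₋₂=0, q₋₁=0, q₋₂=1):
  k=0: a=1, p=1, q=1
  k=1: a=1, p=2, q=1
  k=2: a=1, p=3, q=2

3/2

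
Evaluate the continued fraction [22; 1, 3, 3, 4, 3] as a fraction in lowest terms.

4121/181

Fold from the inside: start with 3/1.
  4 + 1/3 = 13/3
  3 + 3/13 = 42/13
  3 + 13/42 = 139/42
  1 + 42/139 = 181/139
  22 + 139/181 = 4121/181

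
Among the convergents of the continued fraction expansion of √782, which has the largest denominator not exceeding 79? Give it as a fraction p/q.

√782 = [27; 1, 26, 1, 54, …] (period length 4).
Convergents:
  p_0/q_0 = 27/1
  p_1/q_1 = 28/1
  p_2/q_2 = 755/27
  p_3/q_3 = 783/28
  p_4/q_4 = 43037/1539
q_3 = 28 ≤ 79 < 1539 = q_4, so the answer is 783/28.

783/28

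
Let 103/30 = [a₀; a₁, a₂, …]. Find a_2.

3

103 = 3·30 + 13   →  a_0 = 3
30 = 2·13 + 4   →  a_1 = 2
13 = 3·4 + 1   →  a_2 = 3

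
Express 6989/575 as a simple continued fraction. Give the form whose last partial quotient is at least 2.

[12; 6, 2, 5, 1, 6]

6989 = 12·575 + 89
575 = 6·89 + 41
89 = 2·41 + 7
41 = 5·7 + 6
7 = 1·6 + 1
6 = 6·1 + 0  (stop)
So 6989/575 = [12; 6, 2, 5, 1, 6].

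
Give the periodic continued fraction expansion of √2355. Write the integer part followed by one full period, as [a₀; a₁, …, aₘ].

[48; 1, 1, 8, 3, 8, 1, 1, 96]

a₀ = ⌊√2355⌋ = 48.
With m₀=0, d₀=1 and mₖ₊₁ = dₖaₖ − mₖ, dₖ₊₁ = (n − mₖ₊₁²)/dₖ, aₖ₊₁ = ⌊(a₀+mₖ₊₁)/dₖ₊₁⌋:
  k=1: m=48, d=51, a=1
  k=2: m=3, d=46, a=1
  k=3: m=43, d=11, a=8
  k=4: m=45, d=30, a=3
  k=5: m=45, d=11, a=8
  k=6: m=43, d=46, a=1
  k=7: m=3, d=51, a=1
  k=8: m=48, d=1, a=96
d=1 and a=2a₀=96 at k=8, so the next step gives (m, d) = (48, 51) again — its k=1 value — and the period has length 8.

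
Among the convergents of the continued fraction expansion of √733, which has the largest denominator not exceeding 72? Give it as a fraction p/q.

731/27

√733 = [27; 13, 1, 1, 13, 54, …] (period length 5).
Convergents:
  p_0/q_0 = 27/1
  p_1/q_1 = 352/13
  p_2/q_2 = 379/14
  p_3/q_3 = 731/27
  p_4/q_4 = 9882/365
q_3 = 27 ≤ 72 < 365 = q_4, so the answer is 731/27.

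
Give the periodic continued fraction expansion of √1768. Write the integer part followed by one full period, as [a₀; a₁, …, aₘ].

[42; 21, 84]

a₀ = ⌊√1768⌋ = 42.
With m₀=0, d₀=1 and mₖ₊₁ = dₖaₖ − mₖ, dₖ₊₁ = (n − mₖ₊₁²)/dₖ, aₖ₊₁ = ⌊(a₀+mₖ₊₁)/dₖ₊₁⌋:
  k=1: m=42, d=4, a=21
  k=2: m=42, d=1, a=84
d=1 and a=2a₀=84 at k=2, so the next step gives (m, d) = (42, 4) again — its k=1 value — and the period has length 2.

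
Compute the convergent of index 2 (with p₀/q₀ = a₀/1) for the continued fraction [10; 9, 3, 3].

Using pₖ = aₖpₖ₋₁ + pₖ₋₂, qₖ = aₖqₖ₋₁ + qₖ₋₂ (with p₋₁=1, p₋₂=0, q₋₁=0, q₋₂=1):
  k=0: a=10, p=10, q=1
  k=1: a=9, p=91, q=9
  k=2: a=3, p=283, q=28

283/28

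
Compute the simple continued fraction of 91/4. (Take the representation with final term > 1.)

91 = 22×4 + 3
4 = 1×3 + 1
3 = 3×1 + 0  (stop)
So 91/4 = [22; 1, 3].

[22; 1, 3]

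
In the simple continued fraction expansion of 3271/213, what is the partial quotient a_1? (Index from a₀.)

3271 = 15·213 + 76   →  a_0 = 15
213 = 2·76 + 61   →  a_1 = 2

2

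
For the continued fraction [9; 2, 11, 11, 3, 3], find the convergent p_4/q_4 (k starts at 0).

Using pₖ = aₖpₖ₋₁ + pₖ₋₂, qₖ = aₖqₖ₋₁ + qₖ₋₂ (with p₋₁=1, p₋₂=0, q₋₁=0, q₋₂=1):
  k=0: a=9, p=9, q=1
  k=1: a=2, p=19, q=2
  k=2: a=11, p=218, q=23
  k=3: a=11, p=2417, q=255
  k=4: a=3, p=7469, q=788

7469/788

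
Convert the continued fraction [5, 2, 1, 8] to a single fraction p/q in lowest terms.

Using pₖ = aₖpₖ₋₁ + pₖ₋₂ and qₖ = aₖqₖ₋₁ + qₖ₋₂:
  k=0: a=5, p=5, q=1
  k=1: a=2, p=11, q=2
  k=2: a=1, p=16, q=3
  k=3: a=8, p=139, q=26

139/26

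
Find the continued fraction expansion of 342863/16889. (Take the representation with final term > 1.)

342863 = 20*16889 + 5083
16889 = 3*5083 + 1640
5083 = 3*1640 + 163
1640 = 10*163 + 10
163 = 16*10 + 3
10 = 3*3 + 1
3 = 3*1 + 0  (stop)
So 342863/16889 = [20; 3, 3, 10, 16, 3, 3].

[20; 3, 3, 10, 16, 3, 3]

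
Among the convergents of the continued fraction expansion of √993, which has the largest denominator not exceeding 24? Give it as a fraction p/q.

√993 = [31; 1, 1, 20, 1, 1, 62, …] (period length 6).
Convergents:
  p_0/q_0 = 31/1
  p_1/q_1 = 32/1
  p_2/q_2 = 63/2
  p_3/q_3 = 1292/41
q_2 = 2 ≤ 24 < 41 = q_3, so the answer is 63/2.

63/2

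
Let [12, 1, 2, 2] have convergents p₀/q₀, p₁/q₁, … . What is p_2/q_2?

38/3

Using pₖ = aₖpₖ₋₁ + pₖ₋₂, qₖ = aₖqₖ₋₁ + qₖ₋₂ (with p₋₁=1, p₋₂=0, q₋₁=0, q₋₂=1):
  k=0: a=12, p=12, q=1
  k=1: a=1, p=13, q=1
  k=2: a=2, p=38, q=3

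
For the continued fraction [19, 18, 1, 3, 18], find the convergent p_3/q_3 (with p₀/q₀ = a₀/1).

1429/75

Using pₖ = aₖpₖ₋₁ + pₖ₋₂, qₖ = aₖqₖ₋₁ + qₖ₋₂ (with p₋₁=1, p₋₂=0, q₋₁=0, q₋₂=1):
  k=0: a=19, p=19, q=1
  k=1: a=18, p=343, q=18
  k=2: a=1, p=362, q=19
  k=3: a=3, p=1429, q=75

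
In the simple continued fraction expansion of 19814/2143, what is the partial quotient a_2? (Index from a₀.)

15

19814 = 9·2143 + 527   →  a_0 = 9
2143 = 4·527 + 35   →  a_1 = 4
527 = 15·35 + 2   →  a_2 = 15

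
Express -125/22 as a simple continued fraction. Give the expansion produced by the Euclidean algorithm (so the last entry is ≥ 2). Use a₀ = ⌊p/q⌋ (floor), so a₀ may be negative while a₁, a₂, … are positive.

-125 = -6*22 + 7
22 = 3*7 + 1
7 = 7*1 + 0  (stop)
So -125/22 = [-6; 3, 7].

[-6; 3, 7]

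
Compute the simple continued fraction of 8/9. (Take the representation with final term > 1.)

[0; 1, 8]

8 = 0*9 + 8
9 = 1*8 + 1
8 = 8*1 + 0  (stop)
So 8/9 = [0; 1, 8].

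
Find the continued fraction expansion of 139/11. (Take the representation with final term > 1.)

139 = 12*11 + 7
11 = 1*7 + 4
7 = 1*4 + 3
4 = 1*3 + 1
3 = 3*1 + 0  (stop)
So 139/11 = [12; 1, 1, 1, 3].

[12; 1, 1, 1, 3]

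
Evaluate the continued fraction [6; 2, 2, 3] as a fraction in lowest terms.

Fold from the inside: start with 3/1.
  2 + 1/3 = 7/3
  2 + 3/7 = 17/7
  6 + 7/17 = 109/17

109/17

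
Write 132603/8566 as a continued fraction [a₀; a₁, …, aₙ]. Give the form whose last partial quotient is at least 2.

132603 = 15·8566 + 4113
8566 = 2·4113 + 340
4113 = 12·340 + 33
340 = 10·33 + 10
33 = 3·10 + 3
10 = 3·3 + 1
3 = 3·1 + 0  (stop)
So 132603/8566 = [15; 2, 12, 10, 3, 3, 3].

[15; 2, 12, 10, 3, 3, 3]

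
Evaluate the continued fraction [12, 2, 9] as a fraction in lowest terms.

Using pₖ = aₖpₖ₋₁ + pₖ₋₂ and qₖ = aₖqₖ₋₁ + qₖ₋₂:
  k=0: a=12, p=12, q=1
  k=1: a=2, p=25, q=2
  k=2: a=9, p=237, q=19

237/19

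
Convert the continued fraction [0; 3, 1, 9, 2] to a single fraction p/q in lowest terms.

Fold from the inside: start with 2/1.
  9 + 1/2 = 19/2
  1 + 2/19 = 21/19
  3 + 19/21 = 82/21
  0 + 21/82 = 21/82

21/82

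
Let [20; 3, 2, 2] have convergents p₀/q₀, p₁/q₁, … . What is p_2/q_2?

Using pₖ = aₖpₖ₋₁ + pₖ₋₂, qₖ = aₖqₖ₋₁ + qₖ₋₂ (with p₋₁=1, p₋₂=0, q₋₁=0, q₋₂=1):
  k=0: a=20, p=20, q=1
  k=1: a=3, p=61, q=3
  k=2: a=2, p=142, q=7

142/7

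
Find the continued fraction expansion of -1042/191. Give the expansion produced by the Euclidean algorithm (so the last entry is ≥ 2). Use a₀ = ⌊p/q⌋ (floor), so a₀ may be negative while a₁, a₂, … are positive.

-1042 = -6*191 + 104
191 = 1*104 + 87
104 = 1*87 + 17
87 = 5*17 + 2
17 = 8*2 + 1
2 = 2*1 + 0  (stop)
So -1042/191 = [-6; 1, 1, 5, 8, 2].

[-6; 1, 1, 5, 8, 2]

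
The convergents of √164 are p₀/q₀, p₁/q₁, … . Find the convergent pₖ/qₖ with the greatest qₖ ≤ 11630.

√164 = [12; 1, 4, 6, 4, 1, 24, …] (period length 6).
Convergents:
  p_0/q_0 = 12/1
  p_1/q_1 = 13/1
  p_2/q_2 = 64/5
  p_3/q_3 = 397/31
  p_4/q_4 = 1652/129
  p_5/q_5 = 2049/160
  p_6/q_6 = 50828/3969
  p_7/q_7 = 52877/4129
  p_8/q_8 = 262336/20485
q_7 = 4129 ≤ 11630 < 20485 = q_8, so the answer is 52877/4129.

52877/4129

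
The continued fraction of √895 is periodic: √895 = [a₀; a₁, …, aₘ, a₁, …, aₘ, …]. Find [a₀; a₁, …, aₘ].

a₀ = ⌊√895⌋ = 29.
With m₀=0, d₀=1 and mₖ₊₁ = dₖaₖ − mₖ, dₖ₊₁ = (n − mₖ₊₁²)/dₖ, aₖ₊₁ = ⌊(a₀+mₖ₊₁)/dₖ₊₁⌋:
  k=1: m=29, d=54, a=1
  k=2: m=25, d=5, a=10
  k=3: m=25, d=54, a=1
  k=4: m=29, d=1, a=58
d=1 and a=2a₀=58 at k=4, so the next step gives (m, d) = (29, 54) again — its k=1 value — and the period has length 4.

[29; 1, 10, 1, 58]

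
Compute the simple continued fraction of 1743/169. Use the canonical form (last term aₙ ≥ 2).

1743 = 10·169 + 53
169 = 3·53 + 10
53 = 5·10 + 3
10 = 3·3 + 1
3 = 3·1 + 0  (stop)
So 1743/169 = [10; 3, 5, 3, 3].

[10; 3, 5, 3, 3]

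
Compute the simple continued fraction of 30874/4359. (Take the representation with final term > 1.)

[7; 12, 13, 2, 1, 2, 3]

30874 = 7*4359 + 361
4359 = 12*361 + 27
361 = 13*27 + 10
27 = 2*10 + 7
10 = 1*7 + 3
7 = 2*3 + 1
3 = 3*1 + 0  (stop)
So 30874/4359 = [7; 12, 13, 2, 1, 2, 3].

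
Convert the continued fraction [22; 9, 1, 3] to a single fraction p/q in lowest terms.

862/39

Using pₖ = aₖpₖ₋₁ + pₖ₋₂ and qₖ = aₖqₖ₋₁ + qₖ₋₂:
  k=0: a=22, p=22, q=1
  k=1: a=9, p=199, q=9
  k=2: a=1, p=221, q=10
  k=3: a=3, p=862, q=39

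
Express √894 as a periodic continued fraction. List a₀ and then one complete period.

[29; 1, 8, 1, 58]

a₀ = ⌊√894⌋ = 29.
With m₀=0, d₀=1 and mₖ₊₁ = dₖaₖ − mₖ, dₖ₊₁ = (n − mₖ₊₁²)/dₖ, aₖ₊₁ = ⌊(a₀+mₖ₊₁)/dₖ₊₁⌋:
  k=1: m=29, d=53, a=1
  k=2: m=24, d=6, a=8
  k=3: m=24, d=53, a=1
  k=4: m=29, d=1, a=58
d=1 and a=2a₀=58 at k=4, so the next step gives (m, d) = (29, 53) again — its k=1 value — and the period has length 4.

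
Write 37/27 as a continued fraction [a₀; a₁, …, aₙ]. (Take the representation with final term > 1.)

37 = 1·27 + 10
27 = 2·10 + 7
10 = 1·7 + 3
7 = 2·3 + 1
3 = 3·1 + 0  (stop)
So 37/27 = [1; 2, 1, 2, 3].

[1; 2, 1, 2, 3]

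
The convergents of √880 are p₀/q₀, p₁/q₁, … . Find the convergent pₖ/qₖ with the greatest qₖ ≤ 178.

5221/176

√880 = [29; 1, 1, 1, 58, …] (period length 4).
Convergents:
  p_0/q_0 = 29/1
  p_1/q_1 = 30/1
  p_2/q_2 = 59/2
  p_3/q_3 = 89/3
  p_4/q_4 = 5221/176
  p_5/q_5 = 5310/179
q_4 = 176 ≤ 178 < 179 = q_5, so the answer is 5221/176.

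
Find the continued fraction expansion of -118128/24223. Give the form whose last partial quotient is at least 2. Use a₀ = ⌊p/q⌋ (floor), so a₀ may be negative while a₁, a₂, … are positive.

-118128 = -5·24223 + 2987
24223 = 8·2987 + 327
2987 = 9·327 + 44
327 = 7·44 + 19
44 = 2·19 + 6
19 = 3·6 + 1
6 = 6·1 + 0  (stop)
So -118128/24223 = [-5; 8, 9, 7, 2, 3, 6].

[-5; 8, 9, 7, 2, 3, 6]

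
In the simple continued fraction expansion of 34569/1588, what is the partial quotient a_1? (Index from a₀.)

1

34569 = 21·1588 + 1221   →  a_0 = 21
1588 = 1·1221 + 367   →  a_1 = 1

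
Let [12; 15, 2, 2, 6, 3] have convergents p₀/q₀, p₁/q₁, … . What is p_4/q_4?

5948/493

Using pₖ = aₖpₖ₋₁ + pₖ₋₂, qₖ = aₖqₖ₋₁ + qₖ₋₂ (with p₋₁=1, p₋₂=0, q₋₁=0, q₋₂=1):
  k=0: a=12, p=12, q=1
  k=1: a=15, p=181, q=15
  k=2: a=2, p=374, q=31
  k=3: a=2, p=929, q=77
  k=4: a=6, p=5948, q=493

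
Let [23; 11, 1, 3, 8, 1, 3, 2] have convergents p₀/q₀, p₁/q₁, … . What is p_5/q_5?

Using pₖ = aₖpₖ₋₁ + pₖ₋₂, qₖ = aₖqₖ₋₁ + qₖ₋₂ (with p₋₁=1, p₋₂=0, q₋₁=0, q₋₂=1):
  k=0: a=23, p=23, q=1
  k=1: a=11, p=254, q=11
  k=2: a=1, p=277, q=12
  k=3: a=3, p=1085, q=47
  k=4: a=8, p=8957, q=388
  k=5: a=1, p=10042, q=435

10042/435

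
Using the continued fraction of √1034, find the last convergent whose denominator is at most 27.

418/13

√1034 = [32; 6, 2, 2, 2, 6, 64, …] (period length 6).
Convergents:
  p_0/q_0 = 32/1
  p_1/q_1 = 193/6
  p_2/q_2 = 418/13
  p_3/q_3 = 1029/32
q_2 = 13 ≤ 27 < 32 = q_3, so the answer is 418/13.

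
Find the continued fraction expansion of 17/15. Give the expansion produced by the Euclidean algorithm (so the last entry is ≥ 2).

[1; 7, 2]

17 = 1·15 + 2
15 = 7·2 + 1
2 = 2·1 + 0  (stop)
So 17/15 = [1; 7, 2].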